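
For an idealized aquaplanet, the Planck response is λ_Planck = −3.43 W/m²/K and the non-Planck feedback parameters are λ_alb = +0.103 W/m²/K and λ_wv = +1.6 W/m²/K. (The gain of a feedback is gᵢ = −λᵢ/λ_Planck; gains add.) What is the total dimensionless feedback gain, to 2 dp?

0.50

Convert to gains: g_alb = 0.103/3.43 = 0.03003; g_wv = 1.6/3.43 = 0.4665.
Total gain g = 0.49653.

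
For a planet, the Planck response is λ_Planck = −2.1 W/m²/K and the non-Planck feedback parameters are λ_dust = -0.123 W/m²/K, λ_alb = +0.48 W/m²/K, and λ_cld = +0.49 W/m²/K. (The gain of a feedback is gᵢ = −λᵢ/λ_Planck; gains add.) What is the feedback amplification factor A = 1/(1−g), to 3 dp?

Convert to gains: g_dust = -0.123/2.1 = -0.05857; g_alb = 0.48/2.1 = 0.2286; g_cld = 0.49/2.1 = 0.2333.
Total gain g = 0.40333.
A = 1/(1 − 0.40333) = 1.676.

1.676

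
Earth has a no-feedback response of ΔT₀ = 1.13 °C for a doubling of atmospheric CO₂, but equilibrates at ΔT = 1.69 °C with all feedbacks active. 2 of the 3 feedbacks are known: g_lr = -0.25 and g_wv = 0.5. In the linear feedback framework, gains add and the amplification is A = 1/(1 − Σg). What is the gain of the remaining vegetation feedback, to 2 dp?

Amplification A = ΔT/ΔT₀ = 1.69/1.13 = 1.496.
Total gain g = 1 − 1/A = 1 − 1/1.496 = 0.3316.
Known gains sum to -0.25 + 0.5 = 0.25.
g_veg = 0.3316 − 0.25 = 0.08.

0.08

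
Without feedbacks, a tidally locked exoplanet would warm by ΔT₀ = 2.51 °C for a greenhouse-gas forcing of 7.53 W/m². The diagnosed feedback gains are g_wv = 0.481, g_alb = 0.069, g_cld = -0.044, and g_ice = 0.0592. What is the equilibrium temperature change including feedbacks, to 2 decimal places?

Total gain g = 0.481 + 0.069 − 0.044 + 0.0592 = 0.5652.
Amplification A = 1/(1 − 0.5652) = 2.3.
ΔT = 2.51 × 2.3 = 5.77 °C.

5.77 °C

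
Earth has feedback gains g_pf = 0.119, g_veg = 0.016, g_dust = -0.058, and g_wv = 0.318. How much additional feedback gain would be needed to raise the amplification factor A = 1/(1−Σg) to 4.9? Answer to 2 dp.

Current total gain = 0.395.
Target gain for A = 4.9: g* = 1 − 1/4.9 = 0.7959.
Additional gain needed = 0.7959 − 0.395 = 0.40.

0.40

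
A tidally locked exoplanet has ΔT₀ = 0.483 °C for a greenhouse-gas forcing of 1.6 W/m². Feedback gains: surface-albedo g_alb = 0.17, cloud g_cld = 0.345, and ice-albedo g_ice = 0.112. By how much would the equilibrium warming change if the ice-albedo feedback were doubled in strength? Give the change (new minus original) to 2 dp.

Original: g = 0.627, ΔT = 0.483/(1−0.627) = 1.2949 °C.
With doubled ice-albedo: g' = 0.739, ΔT' = 0.483/(1−0.739) = 1.8506 °C.
Change = 1.8506 − 1.2949 = 0.56 °C.

0.56 °C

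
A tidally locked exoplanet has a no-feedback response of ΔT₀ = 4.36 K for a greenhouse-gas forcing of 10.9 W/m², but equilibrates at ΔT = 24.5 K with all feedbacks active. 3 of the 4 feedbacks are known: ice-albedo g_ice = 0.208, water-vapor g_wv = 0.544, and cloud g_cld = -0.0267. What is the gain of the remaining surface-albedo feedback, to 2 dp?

0.10

Amplification A = ΔT/ΔT₀ = 24.5/4.36 = 5.619.
Total gain g = 1 − 1/A = 1 − 1/5.619 = 0.822.
Known gains sum to 0.208 + 0.544 − 0.0267 = 0.7253.
g_alb = 0.822 − 0.7253 = 0.10.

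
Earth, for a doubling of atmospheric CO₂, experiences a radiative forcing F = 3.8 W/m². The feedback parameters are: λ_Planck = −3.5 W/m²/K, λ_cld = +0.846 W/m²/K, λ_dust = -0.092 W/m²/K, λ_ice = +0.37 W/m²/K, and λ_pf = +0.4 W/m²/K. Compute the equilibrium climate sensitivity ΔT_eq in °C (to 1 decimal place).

Net feedback parameter λ = (−3.5) + (+0.846) + (-0.092) + (+0.37) + (+0.4) = -1.976 W/m²/K.
ΔT = −F/λ = −3.8/(-1.976) = 1.9 °C.

1.9 °C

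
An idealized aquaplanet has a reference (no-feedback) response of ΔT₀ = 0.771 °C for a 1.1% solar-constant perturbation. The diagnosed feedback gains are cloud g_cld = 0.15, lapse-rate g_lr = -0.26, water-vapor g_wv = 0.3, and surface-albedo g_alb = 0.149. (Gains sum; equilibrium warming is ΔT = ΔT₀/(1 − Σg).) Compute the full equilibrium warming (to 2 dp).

1.17 °C

Total gain g = 0.15 − 0.26 + 0.3 + 0.149 = 0.339.
Amplification A = 1/(1 − 0.339) = 1.513.
ΔT = 0.771 × 1.513 = 1.17 °C.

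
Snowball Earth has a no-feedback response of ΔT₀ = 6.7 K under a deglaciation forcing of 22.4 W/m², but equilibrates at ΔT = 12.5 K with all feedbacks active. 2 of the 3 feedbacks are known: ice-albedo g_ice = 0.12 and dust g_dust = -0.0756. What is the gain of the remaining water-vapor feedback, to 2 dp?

0.42

Amplification A = ΔT/ΔT₀ = 12.5/6.7 = 1.866.
Total gain g = 1 − 1/A = 1 − 1/1.866 = 0.4641.
Known gains sum to 0.12 − 0.0756 = 0.0444.
g_wv = 0.4641 − 0.0444 = 0.42.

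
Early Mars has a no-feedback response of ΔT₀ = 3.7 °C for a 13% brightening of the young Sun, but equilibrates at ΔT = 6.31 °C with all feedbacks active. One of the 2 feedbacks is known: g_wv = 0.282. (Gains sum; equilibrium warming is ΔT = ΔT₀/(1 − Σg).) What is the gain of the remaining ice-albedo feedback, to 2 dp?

0.13

Amplification A = ΔT/ΔT₀ = 6.31/3.7 = 1.705.
Total gain g = 1 − 1/A = 1 − 1/1.705 = 0.4135.
The known gain is 0.282.
g_ice = 0.4135 − 0.282 = 0.13.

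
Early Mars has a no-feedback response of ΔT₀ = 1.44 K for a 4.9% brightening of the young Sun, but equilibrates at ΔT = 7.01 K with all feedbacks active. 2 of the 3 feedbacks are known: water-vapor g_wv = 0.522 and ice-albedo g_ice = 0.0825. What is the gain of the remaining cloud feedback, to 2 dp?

Amplification A = ΔT/ΔT₀ = 7.01/1.44 = 4.868.
Total gain g = 1 − 1/A = 1 − 1/4.868 = 0.7946.
Known gains sum to 0.522 + 0.0825 = 0.6045.
g_cld = 0.7946 − 0.6045 = 0.19.

0.19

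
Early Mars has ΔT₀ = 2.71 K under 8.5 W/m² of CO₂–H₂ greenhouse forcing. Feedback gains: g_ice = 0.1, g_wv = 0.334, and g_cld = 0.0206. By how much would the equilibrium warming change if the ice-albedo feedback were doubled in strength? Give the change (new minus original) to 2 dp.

Original: g = 0.4546, ΔT = 2.71/(1−0.4546) = 4.9688 K.
With doubled ice-albedo: g' = 0.5546, ΔT' = 2.71/(1−0.5546) = 6.0844 K.
Change = 6.0844 − 4.9688 = 1.12 K.

1.12 K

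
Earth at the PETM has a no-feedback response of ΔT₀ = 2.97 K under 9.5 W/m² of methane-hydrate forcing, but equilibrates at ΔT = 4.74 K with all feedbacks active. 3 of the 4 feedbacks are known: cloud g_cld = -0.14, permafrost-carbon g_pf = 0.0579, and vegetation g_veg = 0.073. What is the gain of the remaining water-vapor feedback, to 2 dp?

0.38

Amplification A = ΔT/ΔT₀ = 4.74/2.97 = 1.596.
Total gain g = 1 − 1/A = 1 − 1/1.596 = 0.3734.
Known gains sum to -0.14 + 0.0579 + 0.073 = -0.0091.
g_wv = 0.3734 + 0.0091 = 0.38.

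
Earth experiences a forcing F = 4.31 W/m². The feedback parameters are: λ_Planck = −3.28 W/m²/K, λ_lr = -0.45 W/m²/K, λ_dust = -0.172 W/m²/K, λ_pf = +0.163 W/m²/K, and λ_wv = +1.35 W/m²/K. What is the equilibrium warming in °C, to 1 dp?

1.8 °C

Net feedback parameter λ = (−3.28) + (-0.45) + (-0.172) + (+0.163) + (+1.35) = -2.389 W/m²/K.
ΔT = −F/λ = −4.31/(-2.389) = 1.8 °C.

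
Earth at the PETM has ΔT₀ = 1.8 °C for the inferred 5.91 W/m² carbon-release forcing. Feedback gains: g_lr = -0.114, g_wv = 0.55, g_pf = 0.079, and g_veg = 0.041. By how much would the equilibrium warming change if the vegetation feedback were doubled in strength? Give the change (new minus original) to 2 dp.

Original: g = 0.556, ΔT = 1.8/(1−0.556) = 4.0541 °C.
With doubled vegetation: g' = 0.597, ΔT' = 1.8/(1−0.597) = 4.4665 °C.
Change = 4.4665 − 4.0541 = 0.41 °C.

0.41 °C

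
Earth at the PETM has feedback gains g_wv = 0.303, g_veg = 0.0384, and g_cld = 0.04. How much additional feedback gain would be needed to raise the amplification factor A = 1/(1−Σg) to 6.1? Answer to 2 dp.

0.45

Current total gain = 0.3814.
Target gain for A = 6.1: g* = 1 − 1/6.1 = 0.8361.
Additional gain needed = 0.8361 − 0.3814 = 0.45.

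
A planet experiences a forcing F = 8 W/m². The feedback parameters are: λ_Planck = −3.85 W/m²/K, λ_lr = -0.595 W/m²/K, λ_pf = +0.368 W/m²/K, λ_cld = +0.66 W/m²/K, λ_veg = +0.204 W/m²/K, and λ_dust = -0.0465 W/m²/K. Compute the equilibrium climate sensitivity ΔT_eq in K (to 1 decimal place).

Net feedback parameter λ = (−3.85) + (-0.595) + (+0.368) + (+0.66) + (+0.204) + (-0.0465) = -3.2595 W/m²/K.
ΔT = −F/λ = −8/(-3.2595) = 2.5 K.

2.5 K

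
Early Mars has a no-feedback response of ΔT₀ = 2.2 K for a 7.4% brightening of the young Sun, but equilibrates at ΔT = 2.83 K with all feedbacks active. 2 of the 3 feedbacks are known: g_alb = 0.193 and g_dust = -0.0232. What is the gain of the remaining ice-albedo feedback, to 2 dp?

Amplification A = ΔT/ΔT₀ = 2.83/2.2 = 1.286.
Total gain g = 1 − 1/A = 1 − 1/1.286 = 0.2224.
Known gains sum to 0.193 − 0.0232 = 0.1698.
g_ice = 0.2224 − 0.1698 = 0.05.

0.05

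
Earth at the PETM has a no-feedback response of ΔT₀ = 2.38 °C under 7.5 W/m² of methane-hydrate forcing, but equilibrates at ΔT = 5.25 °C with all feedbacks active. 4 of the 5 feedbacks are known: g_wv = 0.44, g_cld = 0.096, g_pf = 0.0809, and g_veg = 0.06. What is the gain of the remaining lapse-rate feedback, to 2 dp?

Amplification A = ΔT/ΔT₀ = 5.25/2.38 = 2.206.
Total gain g = 1 − 1/A = 1 − 1/2.206 = 0.5467.
Known gains sum to 0.44 + 0.096 + 0.0809 + 0.06 = 0.6769.
g_lr = 0.5467 − 0.6769 = -0.13.

-0.13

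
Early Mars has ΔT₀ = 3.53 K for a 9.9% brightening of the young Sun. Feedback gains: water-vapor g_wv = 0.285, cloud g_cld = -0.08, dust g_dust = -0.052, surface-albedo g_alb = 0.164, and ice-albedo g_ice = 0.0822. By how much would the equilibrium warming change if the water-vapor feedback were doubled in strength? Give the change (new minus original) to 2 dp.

Original: g = 0.3992, ΔT = 3.53/(1−0.3992) = 5.8755 K.
With doubled water-vapor: g' = 0.6842, ΔT' = 3.53/(1−0.6842) = 11.1780 K.
Change = 11.1780 − 5.8755 = 5.30 K.

5.30 K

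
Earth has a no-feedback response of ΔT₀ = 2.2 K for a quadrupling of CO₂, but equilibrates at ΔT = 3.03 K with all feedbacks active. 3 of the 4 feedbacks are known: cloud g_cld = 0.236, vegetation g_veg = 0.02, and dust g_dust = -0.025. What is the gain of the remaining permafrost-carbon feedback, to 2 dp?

Amplification A = ΔT/ΔT₀ = 3.03/2.2 = 1.377.
Total gain g = 1 − 1/A = 1 − 1/1.377 = 0.2738.
Known gains sum to 0.236 + 0.02 − 0.025 = 0.231.
g_pf = 0.2738 − 0.231 = 0.04.

0.04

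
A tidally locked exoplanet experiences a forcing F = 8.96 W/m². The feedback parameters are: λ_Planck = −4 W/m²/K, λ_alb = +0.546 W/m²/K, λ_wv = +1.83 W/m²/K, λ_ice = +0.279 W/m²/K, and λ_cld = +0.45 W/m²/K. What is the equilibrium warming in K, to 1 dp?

Net feedback parameter λ = (−4) + (+0.546) + (+1.83) + (+0.279) + (+0.45) = -0.895 W/m²/K.
ΔT = −F/λ = −8.96/(-0.895) = 10.0 K.

10.0 K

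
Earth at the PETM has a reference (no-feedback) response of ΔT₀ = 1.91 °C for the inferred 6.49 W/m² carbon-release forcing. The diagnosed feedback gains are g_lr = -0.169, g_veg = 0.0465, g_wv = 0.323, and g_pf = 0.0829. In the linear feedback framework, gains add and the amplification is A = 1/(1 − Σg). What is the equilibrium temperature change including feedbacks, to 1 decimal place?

Total gain g = -0.169 + 0.0465 + 0.323 + 0.0829 = 0.2834.
Amplification A = 1/(1 − 0.2834) = 1.395.
ΔT = 1.91 × 1.395 = 2.7 °C.

2.7 °C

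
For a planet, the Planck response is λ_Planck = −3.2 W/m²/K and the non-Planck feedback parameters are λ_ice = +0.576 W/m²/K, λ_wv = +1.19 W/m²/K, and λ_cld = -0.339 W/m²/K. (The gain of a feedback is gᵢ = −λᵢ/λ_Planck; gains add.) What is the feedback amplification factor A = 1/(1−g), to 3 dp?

Convert to gains: g_ice = 0.576/3.2 = 0.18; g_wv = 1.19/3.2 = 0.3719; g_cld = -0.339/3.2 = -0.1059.
Total gain g = 0.446.
A = 1/(1 − 0.446) = 1.805.

1.805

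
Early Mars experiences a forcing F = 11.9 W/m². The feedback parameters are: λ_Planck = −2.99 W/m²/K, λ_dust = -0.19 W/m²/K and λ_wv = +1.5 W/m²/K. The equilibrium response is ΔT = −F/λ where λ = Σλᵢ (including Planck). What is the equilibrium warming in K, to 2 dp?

7.08 K

Net feedback parameter λ = (−2.99) + (-0.19) + (+1.5) = -1.68 W/m²/K.
ΔT = −F/λ = −11.9/(-1.68) = 7.08 K.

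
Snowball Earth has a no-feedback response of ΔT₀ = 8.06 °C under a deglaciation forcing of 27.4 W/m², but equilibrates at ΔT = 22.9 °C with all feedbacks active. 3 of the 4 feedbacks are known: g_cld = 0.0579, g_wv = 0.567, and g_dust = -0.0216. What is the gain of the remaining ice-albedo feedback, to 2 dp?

Amplification A = ΔT/ΔT₀ = 22.9/8.06 = 2.841.
Total gain g = 1 − 1/A = 1 − 1/2.841 = 0.648.
Known gains sum to 0.0579 + 0.567 − 0.0216 = 0.6033.
g_ice = 0.648 − 0.6033 = 0.04.

0.04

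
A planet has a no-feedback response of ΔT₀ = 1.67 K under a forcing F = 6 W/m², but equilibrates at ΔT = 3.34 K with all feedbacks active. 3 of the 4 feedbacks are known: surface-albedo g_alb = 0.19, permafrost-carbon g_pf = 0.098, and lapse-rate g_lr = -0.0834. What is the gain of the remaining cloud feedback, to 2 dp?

0.30

Amplification A = ΔT/ΔT₀ = 3.34/1.67 = 2.
Total gain g = 1 − 1/A = 1 − 1/2 = 0.5.
Known gains sum to 0.19 + 0.098 − 0.0834 = 0.2046.
g_cld = 0.5 − 0.2046 = 0.30.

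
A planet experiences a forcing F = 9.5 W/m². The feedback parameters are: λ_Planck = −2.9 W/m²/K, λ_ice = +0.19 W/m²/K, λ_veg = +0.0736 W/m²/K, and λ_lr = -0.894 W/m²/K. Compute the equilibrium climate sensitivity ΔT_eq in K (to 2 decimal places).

2.69 K

Net feedback parameter λ = (−2.9) + (+0.19) + (+0.0736) + (-0.894) = -3.5304 W/m²/K.
ΔT = −F/λ = −9.5/(-3.5304) = 2.69 K.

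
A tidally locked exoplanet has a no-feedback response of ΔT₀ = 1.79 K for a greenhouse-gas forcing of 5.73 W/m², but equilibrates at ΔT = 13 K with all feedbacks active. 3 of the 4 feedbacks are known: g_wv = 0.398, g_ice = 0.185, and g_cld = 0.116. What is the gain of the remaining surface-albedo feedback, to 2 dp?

Amplification A = ΔT/ΔT₀ = 13/1.79 = 7.263.
Total gain g = 1 − 1/A = 1 − 1/7.263 = 0.8623.
Known gains sum to 0.398 + 0.185 + 0.116 = 0.699.
g_alb = 0.8623 − 0.699 = 0.16.

0.16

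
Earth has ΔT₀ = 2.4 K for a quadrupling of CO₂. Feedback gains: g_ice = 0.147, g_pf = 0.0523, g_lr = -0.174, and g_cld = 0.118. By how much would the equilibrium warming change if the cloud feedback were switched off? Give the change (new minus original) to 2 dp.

Original: g = 0.1433, ΔT = 2.4/(1−0.1433) = 2.8014 K.
Without cloud: g' = 0.0253, ΔT' = 2.4/(1−0.0253) = 2.4623 K.
Change = 2.4623 − 2.8014 = -0.34 K.

-0.34 K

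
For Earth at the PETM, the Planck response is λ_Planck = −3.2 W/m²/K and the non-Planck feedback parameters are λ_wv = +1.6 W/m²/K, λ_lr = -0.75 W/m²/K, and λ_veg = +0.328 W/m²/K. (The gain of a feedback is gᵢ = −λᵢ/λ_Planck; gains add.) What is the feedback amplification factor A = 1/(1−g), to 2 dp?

Convert to gains: g_wv = 1.6/3.2 = 0.5; g_lr = -0.75/3.2 = -0.2344; g_veg = 0.328/3.2 = 0.1025.
Total gain g = 0.3681.
A = 1/(1 − 0.3681) = 1.58.

1.58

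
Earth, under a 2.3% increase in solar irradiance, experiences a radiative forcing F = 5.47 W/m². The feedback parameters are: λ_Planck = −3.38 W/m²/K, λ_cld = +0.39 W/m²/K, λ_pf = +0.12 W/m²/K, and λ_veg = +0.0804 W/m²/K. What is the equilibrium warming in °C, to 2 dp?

1.96 °C

Net feedback parameter λ = (−3.38) + (+0.39) + (+0.12) + (+0.0804) = -2.7896 W/m²/K.
ΔT = −F/λ = −5.47/(-2.7896) = 1.96 °C.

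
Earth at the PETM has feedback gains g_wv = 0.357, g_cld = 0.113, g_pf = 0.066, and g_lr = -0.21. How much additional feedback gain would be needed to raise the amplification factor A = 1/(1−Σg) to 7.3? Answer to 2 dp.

0.54

Current total gain = 0.326.
Target gain for A = 7.3: g* = 1 − 1/7.3 = 0.863.
Additional gain needed = 0.863 − 0.326 = 0.54.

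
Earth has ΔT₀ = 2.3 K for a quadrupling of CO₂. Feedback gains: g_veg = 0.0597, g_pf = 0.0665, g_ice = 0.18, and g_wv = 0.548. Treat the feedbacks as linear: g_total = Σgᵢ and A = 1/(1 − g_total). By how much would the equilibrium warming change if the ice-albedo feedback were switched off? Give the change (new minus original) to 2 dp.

Original: g = 0.8542, ΔT = 2.3/(1−0.8542) = 15.7750 K.
Without ice-albedo: g' = 0.6742, ΔT' = 2.3/(1−0.6742) = 7.0595 K.
Change = 7.0595 − 15.7750 = -8.72 K.

-8.72 K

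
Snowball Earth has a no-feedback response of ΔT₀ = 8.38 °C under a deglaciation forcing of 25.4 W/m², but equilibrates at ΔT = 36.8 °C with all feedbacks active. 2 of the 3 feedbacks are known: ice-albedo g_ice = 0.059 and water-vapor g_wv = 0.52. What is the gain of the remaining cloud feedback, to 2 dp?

Amplification A = ΔT/ΔT₀ = 36.8/8.38 = 4.391.
Total gain g = 1 − 1/A = 1 − 1/4.391 = 0.7723.
Known gains sum to 0.059 + 0.52 = 0.579.
g_cld = 0.7723 − 0.579 = 0.19.

0.19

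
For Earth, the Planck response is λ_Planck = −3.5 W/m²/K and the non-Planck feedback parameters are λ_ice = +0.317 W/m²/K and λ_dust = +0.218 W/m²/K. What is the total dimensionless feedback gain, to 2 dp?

0.15

Convert to gains: g_ice = 0.317/3.5 = 0.09057; g_dust = 0.218/3.5 = 0.06229.
Total gain g = 0.15286.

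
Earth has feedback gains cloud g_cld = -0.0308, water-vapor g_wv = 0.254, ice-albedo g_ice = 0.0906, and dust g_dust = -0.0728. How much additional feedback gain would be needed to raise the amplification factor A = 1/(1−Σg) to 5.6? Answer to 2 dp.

0.58

Current total gain = 0.241.
Target gain for A = 5.6: g* = 1 − 1/5.6 = 0.8214.
Additional gain needed = 0.8214 − 0.241 = 0.58.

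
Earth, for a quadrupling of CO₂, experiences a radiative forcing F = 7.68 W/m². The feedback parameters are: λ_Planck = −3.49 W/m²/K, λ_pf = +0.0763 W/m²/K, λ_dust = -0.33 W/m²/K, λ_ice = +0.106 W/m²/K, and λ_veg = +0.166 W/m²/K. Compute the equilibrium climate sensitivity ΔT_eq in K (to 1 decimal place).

Net feedback parameter λ = (−3.49) + (+0.0763) + (-0.33) + (+0.106) + (+0.166) = -3.4717 W/m²/K.
ΔT = −F/λ = −7.68/(-3.4717) = 2.2 K.

2.2 K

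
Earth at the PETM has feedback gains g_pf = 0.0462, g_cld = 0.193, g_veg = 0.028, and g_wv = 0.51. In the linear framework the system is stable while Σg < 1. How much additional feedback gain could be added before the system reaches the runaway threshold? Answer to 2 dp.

Current total gain = 0.0462 + 0.193 + 0.028 + 0.51 = 0.7772.
Margin to runaway = 1 − 0.7772 = 0.22.

0.22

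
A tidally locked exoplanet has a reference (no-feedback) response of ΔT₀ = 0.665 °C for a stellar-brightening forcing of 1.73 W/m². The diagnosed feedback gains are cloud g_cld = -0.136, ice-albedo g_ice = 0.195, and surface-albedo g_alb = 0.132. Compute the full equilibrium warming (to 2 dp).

0.82 °C

Total gain g = -0.136 + 0.195 + 0.132 = 0.191.
Amplification A = 1/(1 − 0.191) = 1.236.
ΔT = 0.665 × 1.236 = 0.82 °C.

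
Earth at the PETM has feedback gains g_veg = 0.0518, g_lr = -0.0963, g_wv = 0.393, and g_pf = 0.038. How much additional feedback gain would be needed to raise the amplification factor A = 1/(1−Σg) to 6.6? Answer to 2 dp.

Current total gain = 0.3865.
Target gain for A = 6.6: g* = 1 − 1/6.6 = 0.8485.
Additional gain needed = 0.8485 − 0.3865 = 0.46.

0.46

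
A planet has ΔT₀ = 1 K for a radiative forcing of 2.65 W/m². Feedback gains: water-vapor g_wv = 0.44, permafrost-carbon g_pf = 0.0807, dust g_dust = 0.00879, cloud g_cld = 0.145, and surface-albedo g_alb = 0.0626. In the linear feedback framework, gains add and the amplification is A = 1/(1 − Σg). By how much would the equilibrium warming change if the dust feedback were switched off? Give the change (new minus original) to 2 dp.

-0.12 K

Original: g = 0.73709, ΔT = 1/(1−0.73709) = 3.8036 K.
Without dust: g' = 0.7283, ΔT' = 1/(1−0.7283) = 3.6805 K.
Change = 3.6805 − 3.8036 = -0.12 K.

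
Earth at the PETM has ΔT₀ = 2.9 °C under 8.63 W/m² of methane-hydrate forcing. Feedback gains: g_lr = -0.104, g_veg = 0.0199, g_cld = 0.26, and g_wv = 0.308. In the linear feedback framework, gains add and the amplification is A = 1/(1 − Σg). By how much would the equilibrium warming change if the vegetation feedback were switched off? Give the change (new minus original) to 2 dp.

Original: g = 0.4839, ΔT = 2.9/(1−0.4839) = 5.6191 °C.
Without vegetation: g' = 0.464, ΔT' = 2.9/(1−0.464) = 5.4104 °C.
Change = 5.4104 − 5.6191 = -0.21 °C.

-0.21 °C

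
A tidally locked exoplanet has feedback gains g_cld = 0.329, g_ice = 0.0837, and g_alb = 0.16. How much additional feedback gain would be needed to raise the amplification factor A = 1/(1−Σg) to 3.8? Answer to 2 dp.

0.16

Current total gain = 0.5727.
Target gain for A = 3.8: g* = 1 − 1/3.8 = 0.7368.
Additional gain needed = 0.7368 − 0.5727 = 0.16.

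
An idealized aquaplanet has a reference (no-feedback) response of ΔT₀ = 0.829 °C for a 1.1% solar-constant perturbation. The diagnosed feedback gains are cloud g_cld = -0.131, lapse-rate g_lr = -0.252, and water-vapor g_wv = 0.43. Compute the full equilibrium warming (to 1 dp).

0.9 °C

Total gain g = -0.131 − 0.252 + 0.43 = 0.047.
Amplification A = 1/(1 − 0.047) = 1.049.
ΔT = 0.829 × 1.049 = 0.9 °C.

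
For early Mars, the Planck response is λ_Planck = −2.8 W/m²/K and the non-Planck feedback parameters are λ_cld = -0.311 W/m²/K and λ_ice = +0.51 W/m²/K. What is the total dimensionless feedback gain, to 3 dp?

Convert to gains: g_cld = -0.311/2.8 = -0.1111; g_ice = 0.51/2.8 = 0.1821.
Total gain g = 0.071.

0.071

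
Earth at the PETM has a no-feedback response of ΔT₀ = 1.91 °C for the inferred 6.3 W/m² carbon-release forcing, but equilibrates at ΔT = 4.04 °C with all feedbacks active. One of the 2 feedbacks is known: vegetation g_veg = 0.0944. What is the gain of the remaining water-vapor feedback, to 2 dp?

0.43

Amplification A = ΔT/ΔT₀ = 4.04/1.91 = 2.115.
Total gain g = 1 − 1/A = 1 − 1/2.115 = 0.5272.
The known gain is 0.0944.
g_wv = 0.5272 − 0.0944 = 0.43.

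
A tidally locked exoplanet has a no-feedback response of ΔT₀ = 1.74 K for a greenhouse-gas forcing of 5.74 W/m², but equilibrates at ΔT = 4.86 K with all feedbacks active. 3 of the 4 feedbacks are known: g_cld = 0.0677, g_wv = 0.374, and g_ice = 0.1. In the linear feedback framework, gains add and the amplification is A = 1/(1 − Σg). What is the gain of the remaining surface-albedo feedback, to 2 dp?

Amplification A = ΔT/ΔT₀ = 4.86/1.74 = 2.793.
Total gain g = 1 − 1/A = 1 − 1/2.793 = 0.642.
Known gains sum to 0.0677 + 0.374 + 0.1 = 0.5417.
g_alb = 0.642 − 0.5417 = 0.10.

0.10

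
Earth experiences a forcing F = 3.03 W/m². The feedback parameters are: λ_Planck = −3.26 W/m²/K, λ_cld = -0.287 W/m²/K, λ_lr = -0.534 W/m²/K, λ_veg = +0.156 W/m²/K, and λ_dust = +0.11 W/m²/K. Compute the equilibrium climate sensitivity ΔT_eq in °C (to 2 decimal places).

Net feedback parameter λ = (−3.26) + (-0.287) + (-0.534) + (+0.156) + (+0.11) = -3.815 W/m²/K.
ΔT = −F/λ = −3.03/(-3.815) = 0.79 °C.

0.79 °C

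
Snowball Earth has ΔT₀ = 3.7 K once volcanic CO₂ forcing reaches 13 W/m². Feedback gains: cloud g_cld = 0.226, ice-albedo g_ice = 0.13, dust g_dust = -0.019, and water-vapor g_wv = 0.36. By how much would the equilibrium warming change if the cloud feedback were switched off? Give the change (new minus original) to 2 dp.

-5.22 K

Original: g = 0.697, ΔT = 3.7/(1−0.697) = 12.2112 K.
Without cloud: g' = 0.471, ΔT' = 3.7/(1−0.471) = 6.9943 K.
Change = 6.9943 − 12.2112 = -5.22 K.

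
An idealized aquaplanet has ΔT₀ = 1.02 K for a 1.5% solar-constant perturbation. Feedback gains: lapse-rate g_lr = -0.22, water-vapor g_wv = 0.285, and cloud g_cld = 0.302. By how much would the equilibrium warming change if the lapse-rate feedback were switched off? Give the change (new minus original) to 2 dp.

0.86 K

Original: g = 0.367, ΔT = 1.02/(1−0.367) = 1.6114 K.
Without lapse-rate: g' = 0.587, ΔT' = 1.02/(1−0.587) = 2.4697 K.
Change = 2.4697 − 1.6114 = 0.86 K.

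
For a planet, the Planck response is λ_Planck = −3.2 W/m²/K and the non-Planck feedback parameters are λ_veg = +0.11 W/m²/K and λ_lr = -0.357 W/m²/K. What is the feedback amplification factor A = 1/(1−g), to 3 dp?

Convert to gains: g_veg = 0.11/3.2 = 0.03437; g_lr = -0.357/3.2 = -0.1116.
Total gain g = -0.07723.
A = 1/(1 + 0.07723) = 0.928.

0.928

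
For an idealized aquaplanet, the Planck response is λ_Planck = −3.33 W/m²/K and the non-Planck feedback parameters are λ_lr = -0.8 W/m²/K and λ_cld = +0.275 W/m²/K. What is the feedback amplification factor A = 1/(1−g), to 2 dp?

0.86

Convert to gains: g_lr = -0.8/3.33 = -0.2402; g_cld = 0.275/3.33 = 0.08258.
Total gain g = -0.15762.
A = 1/(1 + 0.15762) = 0.86.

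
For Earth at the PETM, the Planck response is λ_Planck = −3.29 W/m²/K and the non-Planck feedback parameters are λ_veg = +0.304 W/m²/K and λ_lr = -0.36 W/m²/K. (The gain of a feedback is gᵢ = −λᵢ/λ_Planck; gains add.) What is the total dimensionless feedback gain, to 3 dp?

-0.017

Convert to gains: g_veg = 0.304/3.29 = 0.0924; g_lr = -0.36/3.29 = -0.1094.
Total gain g = -0.017.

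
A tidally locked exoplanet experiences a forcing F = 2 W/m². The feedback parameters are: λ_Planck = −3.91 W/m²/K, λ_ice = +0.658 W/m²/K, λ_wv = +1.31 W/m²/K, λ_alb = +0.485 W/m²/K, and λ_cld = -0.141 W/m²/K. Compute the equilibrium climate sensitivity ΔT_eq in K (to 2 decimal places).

1.25 K

Net feedback parameter λ = (−3.91) + (+0.658) + (+1.31) + (+0.485) + (-0.141) = -1.598 W/m²/K.
ΔT = −F/λ = −2/(-1.598) = 1.25 K.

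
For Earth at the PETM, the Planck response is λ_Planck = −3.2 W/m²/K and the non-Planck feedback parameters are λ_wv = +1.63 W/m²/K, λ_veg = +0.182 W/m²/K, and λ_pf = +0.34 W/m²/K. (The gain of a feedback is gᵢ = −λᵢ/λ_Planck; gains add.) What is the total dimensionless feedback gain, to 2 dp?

Convert to gains: g_wv = 1.63/3.2 = 0.5094; g_veg = 0.182/3.2 = 0.05687; g_pf = 0.34/3.2 = 0.1062.
Total gain g = 0.67247.

0.67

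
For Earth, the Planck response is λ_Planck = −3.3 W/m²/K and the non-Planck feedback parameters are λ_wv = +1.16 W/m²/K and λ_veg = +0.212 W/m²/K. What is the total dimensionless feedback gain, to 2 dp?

0.42

Convert to gains: g_wv = 1.16/3.3 = 0.3515; g_veg = 0.212/3.3 = 0.06424.
Total gain g = 0.41574.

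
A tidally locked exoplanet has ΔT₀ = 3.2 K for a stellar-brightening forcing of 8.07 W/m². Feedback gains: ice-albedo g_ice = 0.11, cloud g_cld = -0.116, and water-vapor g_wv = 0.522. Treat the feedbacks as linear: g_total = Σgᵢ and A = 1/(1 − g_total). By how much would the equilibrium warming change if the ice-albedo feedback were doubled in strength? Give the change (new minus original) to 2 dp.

1.94 K

Original: g = 0.516, ΔT = 3.2/(1−0.516) = 6.6116 K.
With doubled ice-albedo: g' = 0.626, ΔT' = 3.2/(1−0.626) = 8.5561 K.
Change = 8.5561 − 6.6116 = 1.94 K.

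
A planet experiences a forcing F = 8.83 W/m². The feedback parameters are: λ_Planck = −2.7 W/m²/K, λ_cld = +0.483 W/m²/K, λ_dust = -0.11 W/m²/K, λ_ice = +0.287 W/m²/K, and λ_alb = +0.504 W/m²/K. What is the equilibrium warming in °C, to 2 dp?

5.75 °C

Net feedback parameter λ = (−2.7) + (+0.483) + (-0.11) + (+0.287) + (+0.504) = -1.536 W/m²/K.
ΔT = −F/λ = −8.83/(-1.536) = 5.75 °C.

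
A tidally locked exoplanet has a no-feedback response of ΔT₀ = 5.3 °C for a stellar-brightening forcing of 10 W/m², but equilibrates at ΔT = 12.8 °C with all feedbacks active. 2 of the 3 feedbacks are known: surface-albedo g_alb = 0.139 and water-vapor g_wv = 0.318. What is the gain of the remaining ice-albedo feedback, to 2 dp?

Amplification A = ΔT/ΔT₀ = 12.8/5.3 = 2.415.
Total gain g = 1 − 1/A = 1 − 1/2.415 = 0.5859.
Known gains sum to 0.139 + 0.318 = 0.457.
g_ice = 0.5859 − 0.457 = 0.13.

0.13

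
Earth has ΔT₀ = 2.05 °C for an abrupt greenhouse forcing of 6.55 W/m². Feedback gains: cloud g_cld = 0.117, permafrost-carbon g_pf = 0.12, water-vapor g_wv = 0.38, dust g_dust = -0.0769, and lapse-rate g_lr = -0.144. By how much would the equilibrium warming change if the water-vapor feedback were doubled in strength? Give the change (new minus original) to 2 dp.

5.76 °C

Original: g = 0.3961, ΔT = 2.05/(1−0.3961) = 3.3946 °C.
With doubled water-vapor: g' = 0.7761, ΔT' = 2.05/(1−0.7761) = 9.1559 °C.
Change = 9.1559 − 3.3946 = 5.76 °C.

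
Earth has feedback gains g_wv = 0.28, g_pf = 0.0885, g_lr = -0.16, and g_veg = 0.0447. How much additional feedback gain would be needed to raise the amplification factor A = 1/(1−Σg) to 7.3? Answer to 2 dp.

0.61

Current total gain = 0.2532.
Target gain for A = 7.3: g* = 1 − 1/7.3 = 0.863.
Additional gain needed = 0.863 − 0.2532 = 0.61.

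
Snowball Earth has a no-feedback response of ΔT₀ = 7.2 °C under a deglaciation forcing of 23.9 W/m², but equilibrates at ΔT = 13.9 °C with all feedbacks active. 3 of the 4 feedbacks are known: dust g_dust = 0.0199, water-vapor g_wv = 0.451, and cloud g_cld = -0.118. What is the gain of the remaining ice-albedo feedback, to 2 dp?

0.13

Amplification A = ΔT/ΔT₀ = 13.9/7.2 = 1.931.
Total gain g = 1 − 1/A = 1 − 1/1.931 = 0.4821.
Known gains sum to 0.0199 + 0.451 − 0.118 = 0.3529.
g_ice = 0.4821 − 0.3529 = 0.13.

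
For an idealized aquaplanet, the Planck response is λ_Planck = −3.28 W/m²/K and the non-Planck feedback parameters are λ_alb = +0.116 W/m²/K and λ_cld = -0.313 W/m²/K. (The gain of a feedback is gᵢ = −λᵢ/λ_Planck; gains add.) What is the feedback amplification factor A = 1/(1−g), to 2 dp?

0.94

Convert to gains: g_alb = 0.116/3.28 = 0.03537; g_cld = -0.313/3.28 = -0.09543.
Total gain g = -0.06006.
A = 1/(1 + 0.06006) = 0.94.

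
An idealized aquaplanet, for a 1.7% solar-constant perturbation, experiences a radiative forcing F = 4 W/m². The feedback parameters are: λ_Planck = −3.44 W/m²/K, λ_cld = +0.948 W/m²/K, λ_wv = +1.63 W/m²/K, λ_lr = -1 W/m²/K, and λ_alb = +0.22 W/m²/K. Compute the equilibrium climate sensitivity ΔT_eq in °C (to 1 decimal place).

2.4 °C

Net feedback parameter λ = (−3.44) + (+0.948) + (+1.63) + (-1) + (+0.22) = -1.642 W/m²/K.
ΔT = −F/λ = −4/(-1.642) = 2.4 °C.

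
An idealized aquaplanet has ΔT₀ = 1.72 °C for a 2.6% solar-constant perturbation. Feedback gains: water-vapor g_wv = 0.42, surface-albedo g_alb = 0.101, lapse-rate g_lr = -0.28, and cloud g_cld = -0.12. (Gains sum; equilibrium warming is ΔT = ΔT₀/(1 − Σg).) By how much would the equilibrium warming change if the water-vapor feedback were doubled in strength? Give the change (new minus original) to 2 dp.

1.79 °C

Original: g = 0.121, ΔT = 1.72/(1−0.121) = 1.9568 °C.
With doubled water-vapor: g' = 0.541, ΔT' = 1.72/(1−0.541) = 3.7473 °C.
Change = 3.7473 − 1.9568 = 1.79 °C.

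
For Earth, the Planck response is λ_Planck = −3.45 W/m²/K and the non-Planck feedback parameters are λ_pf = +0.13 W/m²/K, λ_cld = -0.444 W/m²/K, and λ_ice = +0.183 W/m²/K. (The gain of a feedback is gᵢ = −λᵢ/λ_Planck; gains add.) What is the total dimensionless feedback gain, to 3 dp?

-0.038

Convert to gains: g_pf = 0.13/3.45 = 0.03768; g_cld = -0.444/3.45 = -0.1287; g_ice = 0.183/3.45 = 0.05304.
Total gain g = -0.03798.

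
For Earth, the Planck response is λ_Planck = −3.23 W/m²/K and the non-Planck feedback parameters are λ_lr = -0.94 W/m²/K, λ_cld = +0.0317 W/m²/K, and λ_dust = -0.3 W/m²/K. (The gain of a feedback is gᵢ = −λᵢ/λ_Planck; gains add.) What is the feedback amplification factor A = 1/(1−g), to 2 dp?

0.73

Convert to gains: g_lr = -0.94/3.23 = -0.291; g_cld = 0.0317/3.23 = 0.009814; g_dust = -0.3/3.23 = -0.09288.
Total gain g = -0.374066.
A = 1/(1 + 0.374066) = 0.73.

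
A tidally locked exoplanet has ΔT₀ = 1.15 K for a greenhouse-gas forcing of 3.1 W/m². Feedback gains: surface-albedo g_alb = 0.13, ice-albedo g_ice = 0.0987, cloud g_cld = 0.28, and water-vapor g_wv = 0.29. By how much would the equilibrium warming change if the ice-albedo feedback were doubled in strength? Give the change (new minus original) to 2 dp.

5.50 K

Original: g = 0.7987, ΔT = 1.15/(1−0.7987) = 5.7129 K.
With doubled ice-albedo: g' = 0.8974, ΔT' = 1.15/(1−0.8974) = 11.2086 K.
Change = 11.2086 − 5.7129 = 5.50 K.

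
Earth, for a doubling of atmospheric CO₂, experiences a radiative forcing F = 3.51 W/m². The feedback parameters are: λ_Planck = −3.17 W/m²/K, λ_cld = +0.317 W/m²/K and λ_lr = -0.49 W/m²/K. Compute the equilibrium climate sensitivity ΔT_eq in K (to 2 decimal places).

1.05 K

Net feedback parameter λ = (−3.17) + (+0.317) + (-0.49) = -3.343 W/m²/K.
ΔT = −F/λ = −3.51/(-3.343) = 1.05 K.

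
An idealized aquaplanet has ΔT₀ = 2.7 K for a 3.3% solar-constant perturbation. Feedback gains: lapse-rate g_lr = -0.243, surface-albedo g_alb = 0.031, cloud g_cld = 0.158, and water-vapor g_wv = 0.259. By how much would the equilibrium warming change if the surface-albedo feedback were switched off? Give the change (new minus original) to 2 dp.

Original: g = 0.205, ΔT = 2.7/(1−0.205) = 3.3962 K.
Without surface-albedo: g' = 0.174, ΔT' = 2.7/(1−0.174) = 3.2688 K.
Change = 3.2688 − 3.3962 = -0.13 K.

-0.13 K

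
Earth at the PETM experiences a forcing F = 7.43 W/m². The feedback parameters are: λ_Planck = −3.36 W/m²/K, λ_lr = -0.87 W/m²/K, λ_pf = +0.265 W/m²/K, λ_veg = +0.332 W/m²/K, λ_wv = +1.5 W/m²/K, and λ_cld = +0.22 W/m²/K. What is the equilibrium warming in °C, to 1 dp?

3.9 °C

Net feedback parameter λ = (−3.36) + (-0.87) + (+0.265) + (+0.332) + (+1.5) + (+0.22) = -1.913 W/m²/K.
ΔT = −F/λ = −7.43/(-1.913) = 3.9 °C.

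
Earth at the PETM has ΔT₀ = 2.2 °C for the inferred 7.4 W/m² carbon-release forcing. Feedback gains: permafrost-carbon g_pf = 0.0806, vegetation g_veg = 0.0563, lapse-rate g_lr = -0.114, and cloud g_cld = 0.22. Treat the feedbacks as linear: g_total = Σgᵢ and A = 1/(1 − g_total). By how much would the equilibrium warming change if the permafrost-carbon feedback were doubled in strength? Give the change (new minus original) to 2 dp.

0.35 °C

Original: g = 0.2429, ΔT = 2.2/(1−0.2429) = 2.9058 °C.
With doubled permafrost-carbon: g' = 0.3235, ΔT' = 2.2/(1−0.3235) = 3.2520 °C.
Change = 3.2520 − 2.9058 = 0.35 °C.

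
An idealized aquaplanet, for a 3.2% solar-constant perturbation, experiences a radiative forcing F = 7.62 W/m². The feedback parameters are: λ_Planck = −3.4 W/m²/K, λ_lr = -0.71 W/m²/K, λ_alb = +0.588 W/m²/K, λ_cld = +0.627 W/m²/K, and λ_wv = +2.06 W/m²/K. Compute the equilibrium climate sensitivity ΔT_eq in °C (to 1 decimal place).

9.1 °C

Net feedback parameter λ = (−3.4) + (-0.71) + (+0.588) + (+0.627) + (+2.06) = -0.835 W/m²/K.
ΔT = −F/λ = −7.62/(-0.835) = 9.1 °C.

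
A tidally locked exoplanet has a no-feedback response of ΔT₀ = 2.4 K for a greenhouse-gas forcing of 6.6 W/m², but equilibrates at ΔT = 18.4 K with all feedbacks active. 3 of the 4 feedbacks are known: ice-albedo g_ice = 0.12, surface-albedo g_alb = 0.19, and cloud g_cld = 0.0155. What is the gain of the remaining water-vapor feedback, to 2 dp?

0.54

Amplification A = ΔT/ΔT₀ = 18.4/2.4 = 7.667.
Total gain g = 1 − 1/A = 1 − 1/7.667 = 0.8696.
Known gains sum to 0.12 + 0.19 + 0.0155 = 0.3255.
g_wv = 0.8696 − 0.3255 = 0.54.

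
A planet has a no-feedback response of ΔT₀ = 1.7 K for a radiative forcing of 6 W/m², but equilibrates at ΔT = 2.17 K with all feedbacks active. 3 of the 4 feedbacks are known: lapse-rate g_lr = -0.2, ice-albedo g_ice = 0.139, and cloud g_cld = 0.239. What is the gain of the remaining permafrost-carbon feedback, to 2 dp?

0.04

Amplification A = ΔT/ΔT₀ = 2.17/1.7 = 1.276.
Total gain g = 1 − 1/A = 1 − 1/1.276 = 0.2163.
Known gains sum to -0.2 + 0.139 + 0.239 = 0.178.
g_pf = 0.2163 − 0.178 = 0.04.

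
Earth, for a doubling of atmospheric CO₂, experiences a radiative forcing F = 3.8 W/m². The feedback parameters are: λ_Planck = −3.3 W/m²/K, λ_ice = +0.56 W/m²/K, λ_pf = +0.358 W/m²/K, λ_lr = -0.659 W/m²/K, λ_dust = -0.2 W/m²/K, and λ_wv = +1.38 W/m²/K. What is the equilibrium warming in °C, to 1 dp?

Net feedback parameter λ = (−3.3) + (+0.56) + (+0.358) + (-0.659) + (-0.2) + (+1.38) = -1.861 W/m²/K.
ΔT = −F/λ = −3.8/(-1.861) = 2.0 °C.

2.0 °C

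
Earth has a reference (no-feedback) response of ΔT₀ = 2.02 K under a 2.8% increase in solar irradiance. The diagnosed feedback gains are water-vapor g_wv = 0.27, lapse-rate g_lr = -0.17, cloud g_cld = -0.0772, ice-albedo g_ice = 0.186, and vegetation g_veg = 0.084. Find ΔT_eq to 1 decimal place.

2.9 K

Total gain g = 0.27 − 0.17 − 0.0772 + 0.186 + 0.084 = 0.2928.
Amplification A = 1/(1 − 0.2928) = 1.414.
ΔT = 2.02 × 1.414 = 2.9 K.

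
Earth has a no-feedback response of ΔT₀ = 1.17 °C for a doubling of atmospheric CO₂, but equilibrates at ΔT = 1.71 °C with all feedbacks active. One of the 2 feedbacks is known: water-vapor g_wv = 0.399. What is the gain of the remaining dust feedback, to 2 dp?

Amplification A = ΔT/ΔT₀ = 1.71/1.17 = 1.462.
Total gain g = 1 − 1/A = 1 − 1/1.462 = 0.316.
The known gain is 0.399.
g_dust = 0.316 − 0.399 = -0.08.

-0.08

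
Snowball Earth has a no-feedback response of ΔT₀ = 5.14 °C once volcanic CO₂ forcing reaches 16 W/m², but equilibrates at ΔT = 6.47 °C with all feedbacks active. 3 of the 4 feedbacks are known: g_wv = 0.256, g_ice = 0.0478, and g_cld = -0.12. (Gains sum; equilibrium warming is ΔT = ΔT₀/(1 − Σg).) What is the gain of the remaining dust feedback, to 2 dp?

Amplification A = ΔT/ΔT₀ = 6.47/5.14 = 1.259.
Total gain g = 1 − 1/A = 1 − 1/1.259 = 0.2057.
Known gains sum to 0.256 + 0.0478 − 0.12 = 0.1838.
g_dust = 0.2057 − 0.1838 = 0.02.

0.02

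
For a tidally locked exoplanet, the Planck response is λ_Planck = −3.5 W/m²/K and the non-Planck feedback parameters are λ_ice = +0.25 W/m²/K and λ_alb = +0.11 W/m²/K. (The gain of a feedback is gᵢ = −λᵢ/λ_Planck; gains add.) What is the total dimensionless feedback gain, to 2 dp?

Convert to gains: g_ice = 0.25/3.5 = 0.07143; g_alb = 0.11/3.5 = 0.03143.
Total gain g = 0.10286.

0.10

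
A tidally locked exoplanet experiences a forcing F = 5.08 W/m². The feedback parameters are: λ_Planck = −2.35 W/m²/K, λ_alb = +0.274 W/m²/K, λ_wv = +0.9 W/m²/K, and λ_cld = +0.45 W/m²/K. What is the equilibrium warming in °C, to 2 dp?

7.00 °C

Net feedback parameter λ = (−2.35) + (+0.274) + (+0.9) + (+0.45) = -0.726 W/m²/K.
ΔT = −F/λ = −5.08/(-0.726) = 7.00 °C.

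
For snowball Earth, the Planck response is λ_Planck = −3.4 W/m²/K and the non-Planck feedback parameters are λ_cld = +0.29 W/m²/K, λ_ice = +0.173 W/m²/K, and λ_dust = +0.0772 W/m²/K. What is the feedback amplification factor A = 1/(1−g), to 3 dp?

Convert to gains: g_cld = 0.29/3.4 = 0.08529; g_ice = 0.173/3.4 = 0.05088; g_dust = 0.0772/3.4 = 0.02271.
Total gain g = 0.15888.
A = 1/(1 − 0.15888) = 1.189.

1.189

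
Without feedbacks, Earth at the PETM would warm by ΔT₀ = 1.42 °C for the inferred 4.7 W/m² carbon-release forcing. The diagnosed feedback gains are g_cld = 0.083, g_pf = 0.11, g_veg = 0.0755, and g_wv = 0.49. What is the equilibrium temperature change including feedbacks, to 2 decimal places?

Total gain g = 0.083 + 0.11 + 0.0755 + 0.49 = 0.7585.
Amplification A = 1/(1 − 0.7585) = 4.141.
ΔT = 1.42 × 4.141 = 5.88 °C.

5.88 °C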